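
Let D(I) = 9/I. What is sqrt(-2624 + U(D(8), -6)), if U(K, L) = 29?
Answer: I*sqrt(2595) ≈ 50.941*I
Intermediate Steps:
sqrt(-2624 + U(D(8), -6)) = sqrt(-2624 + 29) = sqrt(-2595) = I*sqrt(2595)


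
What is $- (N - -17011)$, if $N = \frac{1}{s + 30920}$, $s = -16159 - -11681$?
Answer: $- \frac{449804863}{26442} \approx -17011.0$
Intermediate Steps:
$s = -4478$ ($s = -16159 + 11681 = -4478$)
$N = \frac{1}{26442}$ ($N = \frac{1}{-4478 + 30920} = \frac{1}{26442} \approx 3.7819 \cdot 10^{-5}$)
$- (N - -17011) = - (\frac{1}{26442} - -17011) = - (\frac{1}{26442} + 17011) = \left(-1\right) \frac{449804863}{26442} = - \frac{449804863}{26442}$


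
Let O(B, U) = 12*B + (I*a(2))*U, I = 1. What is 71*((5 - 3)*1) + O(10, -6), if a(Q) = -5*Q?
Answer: 322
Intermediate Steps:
O(B, U) = -10*U + 12*B (O(B, U) = 12*B + (1*(-5*2))*U = 12*B + (1*(-10))*U = 12*B - 10*U = -10*U + 12*B)
71*((5 - 3)*1) + O(10, -6) = 71*((5 - 3)*1) + (-10*(-6) + 12*10) = 71*(2*1) + (60 + 120) = 71*2 + 180 = 142 + 180 = 322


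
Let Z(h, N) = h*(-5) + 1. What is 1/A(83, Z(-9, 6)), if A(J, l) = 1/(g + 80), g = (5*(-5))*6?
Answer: -70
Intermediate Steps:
Z(h, N) = 1 - 5*h (Z(h, N) = -5*h + 1 = 1 - 5*h)
g = -150 (g = -25*6 = -150)
A(J, l) = -1/70 (A(J, l) = 1/(-150 + 80) = 1/(-70) = -1/70)
1/A(83, Z(-9, 6)) = 1/(-1/70) = -70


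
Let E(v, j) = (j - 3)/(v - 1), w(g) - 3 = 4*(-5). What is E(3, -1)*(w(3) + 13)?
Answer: 8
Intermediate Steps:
w(g) = -17 (w(g) = 3 + 4*(-5) = 3 - 20 = -17)
E(v, j) = (-3 + j)/(-1 + v)
E(3, -1)*(w(3) + 13) = ((-3 - 1)/(-1 + 3))*(-17 + 13) = (-4/2)*(-4) = ((1/2)*(-4))*(-4) = -2*(-4) = 8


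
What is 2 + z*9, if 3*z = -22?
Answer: -64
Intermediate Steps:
z = -22/3 (z = (1/3)*(-22) = -22/3 ≈ -7.3333)
2 + z*9 = 2 - 22/3*9 = 2 - 66 = -64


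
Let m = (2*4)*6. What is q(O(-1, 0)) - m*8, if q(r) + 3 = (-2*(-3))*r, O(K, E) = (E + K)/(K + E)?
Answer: -381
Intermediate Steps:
O(K, E) = 1 (O(K, E) = (E + K)/(E + K) = 1)
q(r) = -3 + 6*r (q(r) = -3 + (-2*(-3))*r = -3 + 6*r)
m = 48 (m = 8*6 = 48)
q(O(-1, 0)) - m*8 = (-3 + 6*1) - 1*48*8 = (-3 + 6) - 48*8 = 3 - 384 = -381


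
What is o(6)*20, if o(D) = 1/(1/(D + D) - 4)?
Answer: -240/47 ≈ -5.1064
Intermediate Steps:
o(D) = 1/(-4 + 1/(2*D)) (o(D) = 1/(1/(2*D) - 4) = 1/(-4 + 1/(2*D)))
o(6)*20 = -2*6/(-1 + 8*6)*20 = -2*6/(-1 + 48)*20 = -2*6/47*20 = -2*6*1/47*20 = -12/47*20 = -240/47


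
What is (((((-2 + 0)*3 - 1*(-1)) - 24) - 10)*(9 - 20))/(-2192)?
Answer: -429/2192 ≈ -0.19571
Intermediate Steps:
(((((-2 + 0)*3 - 1*(-1)) - 24) - 10)*(9 - 20))/(-2192) = ((((-2*3 + 1) - 24) - 10)*(-11))*(-1/2192) = ((((-6 + 1) - 24) - 10)*(-11))*(-1/2192) = (((-5 - 24) - 10)*(-11))*(-1/2192) = ((-29 - 10)*(-11))*(-1/2192) = -39*(-11)*(-1/2192) = 429*(-1/2192) = -429/2192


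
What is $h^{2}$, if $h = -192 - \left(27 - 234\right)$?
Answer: $225$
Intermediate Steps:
$h = 15$ ($h = -192 - \left(27 - 234\right) = -192 - -207 = -192 + 207 = 15$)
$h^{2} = 15^{2} = 225$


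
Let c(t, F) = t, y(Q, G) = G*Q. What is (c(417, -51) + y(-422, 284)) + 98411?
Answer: -21020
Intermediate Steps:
(c(417, -51) + y(-422, 284)) + 98411 = (417 + 284*(-422)) + 98411 = (417 - 119848) + 98411 = -119431 + 98411 = -21020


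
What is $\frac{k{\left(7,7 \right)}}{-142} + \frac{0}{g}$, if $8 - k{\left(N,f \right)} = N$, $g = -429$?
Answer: $- \frac{1}{142} \approx -0.0070423$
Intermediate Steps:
$k{\left(N,f \right)} = 8 - N$
$\frac{k{\left(7,7 \right)}}{-142} + \frac{0}{g} = \frac{8 - 7}{-142} + \frac{0}{-429} = \left(8 - 7\right) \left(- \frac{1}{142}\right) + 0 \left(- \frac{1}{429}\right) = 1 \left(- \frac{1}{142}\right) + 0 = - \frac{1}{142} + 0 = - \frac{1}{142}$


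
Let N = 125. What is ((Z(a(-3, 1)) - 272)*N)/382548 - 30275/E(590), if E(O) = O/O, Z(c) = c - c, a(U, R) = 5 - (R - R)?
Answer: -2895418675/95637 ≈ -30275.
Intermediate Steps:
a(U, R) = 5 (a(U, R) = 5 - 1*0 = 5 + 0 = 5)
Z(c) = 0
E(O) = 1
((Z(a(-3, 1)) - 272)*N)/382548 - 30275/E(590) = ((0 - 272)*125)/382548 - 30275/1 = -272*125*(1/382548) - 30275*1 = -34000*1/382548 - 30275 = -8500/95637 - 30275 = -2895418675/95637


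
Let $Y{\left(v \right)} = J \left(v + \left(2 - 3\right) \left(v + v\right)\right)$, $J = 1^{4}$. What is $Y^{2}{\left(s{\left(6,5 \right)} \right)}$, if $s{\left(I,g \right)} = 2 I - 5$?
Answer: $49$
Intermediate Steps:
$s{\left(I,g \right)} = -5 + 2 I$
$J = 1$
$Y{\left(v \right)} = - v$ ($Y{\left(v \right)} = 1 \left(v + \left(2 - 3\right) \left(v + v\right)\right) = 1 \left(v - 2 v\right) = 1 \left(- v\right) = - v$)
$Y^{2}{\left(s{\left(6,5 \right)} \right)} = \left(- (-5 + 2 \cdot 6)\right)^{2} = \left(- (-5 + 12)\right)^{2} = \left(\left(-1\right) 7\right)^{2} = \left(-7\right)^{2} = 49$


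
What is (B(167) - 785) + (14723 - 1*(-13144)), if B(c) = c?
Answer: 27249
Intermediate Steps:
(B(167) - 785) + (14723 - 1*(-13144)) = (167 - 785) + (14723 - 1*(-13144)) = -618 + (14723 + 13144) = -618 + 27867 = 27249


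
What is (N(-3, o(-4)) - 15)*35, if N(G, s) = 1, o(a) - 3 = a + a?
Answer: -490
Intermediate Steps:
o(a) = 3 + 2*a (o(a) = 3 + (a + a) = 3 + 2*a)
(N(-3, o(-4)) - 15)*35 = (1 - 15)*35 = -14*35 = -490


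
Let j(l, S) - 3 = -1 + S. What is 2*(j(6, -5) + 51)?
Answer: 96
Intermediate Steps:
j(l, S) = 2 + S (j(l, S) = 3 + (-1 + S) = 2 + S)
2*(j(6, -5) + 51) = 2*((2 - 5) + 51) = 2*(-3 + 51) = 2*48 = 96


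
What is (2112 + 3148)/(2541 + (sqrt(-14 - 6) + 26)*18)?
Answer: 5275780/3020187 - 21040*I*sqrt(5)/1006729 ≈ 1.7468 - 0.046732*I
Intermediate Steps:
(2112 + 3148)/(2541 + (sqrt(-14 - 6) + 26)*18) = 5260/(2541 + (sqrt(-20) + 26)*18) = 5260/(2541 + (2*I*sqrt(5) + 26)*18) = 5260/(2541 + (26 + 2*I*sqrt(5))*18) = 5260/(2541 + (468 + 36*I*sqrt(5))) = 5260/(3009 + 36*I*sqrt(5))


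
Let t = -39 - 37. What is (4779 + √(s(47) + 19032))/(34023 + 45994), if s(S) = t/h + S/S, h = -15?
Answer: 4779/80017 + √4283565/1200255 ≈ 0.061449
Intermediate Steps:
t = -76
s(S) = 91/15 (s(S) = -76/(-15) + S/S = -76*(-1/15) + 1 = 76/15 + 1 = 91/15)
(4779 + √(s(47) + 19032))/(34023 + 45994) = (4779 + √(91/15 + 19032))/(34023 + 45994) = (4779 + √(285571/15))/80017 = (4779 + √4283565/15)*(1/80017) = 4779/80017 + √4283565/1200255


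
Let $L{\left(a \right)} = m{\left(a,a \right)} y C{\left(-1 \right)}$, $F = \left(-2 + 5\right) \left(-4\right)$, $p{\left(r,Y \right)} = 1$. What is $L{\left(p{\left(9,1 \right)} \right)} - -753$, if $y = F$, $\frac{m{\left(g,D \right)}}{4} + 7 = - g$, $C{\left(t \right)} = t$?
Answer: $369$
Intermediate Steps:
$m{\left(g,D \right)} = -28 - 4 g$ ($m{\left(g,D \right)} = -28 + 4 \left(- g\right) = -28 - 4 g$)
$F = -12$ ($F = 3 \left(-4\right) = -12$)
$y = -12$
$L{\left(a \right)} = -336 - 48 a$ ($L{\left(a \right)} = \left(-28 - 4 a\right) \left(-12\right) \left(-1\right) = \left(336 + 48 a\right) \left(-1\right) = -336 - 48 a$)
$L{\left(p{\left(9,1 \right)} \right)} - -753 = \left(-336 - 48\right) - -753 = \left(-336 - 48\right) + 753 = -384 + 753 = 369$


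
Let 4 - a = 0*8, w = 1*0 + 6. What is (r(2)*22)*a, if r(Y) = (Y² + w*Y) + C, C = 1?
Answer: 1496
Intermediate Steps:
w = 6 (w = 0 + 6 = 6)
a = 4 (a = 4 - 0*8 = 4 - 1*0 = 4 + 0 = 4)
r(Y) = 1 + Y² + 6*Y (r(Y) = (Y² + 6*Y) + 1 = 1 + Y² + 6*Y)
(r(2)*22)*a = ((1 + 2² + 6*2)*22)*4 = ((1 + 4 + 12)*22)*4 = (17*22)*4 = 374*4 = 1496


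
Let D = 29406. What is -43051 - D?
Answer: -72457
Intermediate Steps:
-43051 - D = -43051 - 1*29406 = -43051 - 29406 = -72457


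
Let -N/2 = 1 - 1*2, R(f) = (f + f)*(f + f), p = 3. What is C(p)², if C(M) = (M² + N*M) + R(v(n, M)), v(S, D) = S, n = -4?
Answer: 6241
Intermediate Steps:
R(f) = 4*f² (R(f) = (2*f)*(2*f) = 4*f²)
N = 2 (N = -2*(1 - 1*2) = -2*(1 - 2) = -2*(-1) = 2)
C(M) = 64 + M² + 2*M (C(M) = (M² + 2*M) + 4*(-4)² = (M² + 2*M) + 4*16 = (M² + 2*M) + 64 = 64 + M² + 2*M)
C(p)² = (64 + 3² + 2*3)² = (64 + 9 + 6)² = 79² = 6241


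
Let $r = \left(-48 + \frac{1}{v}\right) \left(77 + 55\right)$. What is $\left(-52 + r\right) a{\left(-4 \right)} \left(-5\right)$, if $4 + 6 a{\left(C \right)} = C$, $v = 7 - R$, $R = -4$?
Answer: $- \frac{127520}{3} \approx -42507.0$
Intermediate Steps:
$v = 11$ ($v = 7 - -4 = 7 + 4 = 11$)
$a{\left(C \right)} = - \frac{2}{3} + \frac{C}{6}$
$r = -6324$ ($r = \left(-48 + \frac{1}{11}\right) \left(77 + 55\right) = \left(-48 + \frac{1}{11}\right) 132 = \left(- \frac{527}{11}\right) 132 = -6324$)
$\left(-52 + r\right) a{\left(-4 \right)} \left(-5\right) = \left(-52 - 6324\right) \left(- \frac{2}{3} + \frac{1}{6} \left(-4\right)\right) \left(-5\right) = - 6376 \left(- \frac{2}{3} - \frac{2}{3}\right) \left(-5\right) = - 6376 \left(\left(- \frac{4}{3}\right) \left(-5\right)\right) = \left(-6376\right) \frac{20}{3} = - \frac{127520}{3}$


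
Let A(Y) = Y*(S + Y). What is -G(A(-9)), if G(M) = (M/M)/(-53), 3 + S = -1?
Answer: 1/53 ≈ 0.018868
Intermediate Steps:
S = -4 (S = -3 - 1 = -4)
A(Y) = Y*(-4 + Y)
G(M) = -1/53 (G(M) = 1*(-1/53) = -1/53)
-G(A(-9)) = -1*(-1/53) = 1/53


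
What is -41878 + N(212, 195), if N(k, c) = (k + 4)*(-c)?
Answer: -83998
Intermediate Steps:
N(k, c) = -c*(4 + k) (N(k, c) = (4 + k)*(-c) = -c*(4 + k))
-41878 + N(212, 195) = -41878 - 1*195*(4 + 212) = -41878 - 1*195*216 = -41878 - 42120 = -83998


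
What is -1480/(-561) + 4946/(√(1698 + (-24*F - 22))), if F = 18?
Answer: 1480/561 + 2473*√311/311 ≈ 142.87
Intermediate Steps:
-1480/(-561) + 4946/(√(1698 + (-24*F - 22))) = -1480/(-561) + 4946/(√(1698 + (-24*18 - 22))) = -1480*(-1/561) + 4946/(√(1698 + (-432 - 22))) = 1480/561 + 4946/(√(1698 - 454)) = 1480/561 + 4946/(√1244) = 1480/561 + 4946/((2*√311)) = 1480/561 + 4946*(√311/622) = 1480/561 + 2473*√311/311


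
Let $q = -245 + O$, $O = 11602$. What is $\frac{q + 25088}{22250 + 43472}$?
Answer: $\frac{36445}{65722} \approx 0.55453$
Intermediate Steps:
$q = 11357$ ($q = -245 + 11602 = 11357$)
$\frac{q + 25088}{22250 + 43472} = \frac{11357 + 25088}{22250 + 43472} = \frac{36445}{65722}$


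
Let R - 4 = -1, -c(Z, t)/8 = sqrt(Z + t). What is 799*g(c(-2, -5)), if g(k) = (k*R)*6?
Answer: -115056*I*sqrt(7) ≈ -3.0441e+5*I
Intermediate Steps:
c(Z, t) = -8*sqrt(Z + t)
R = 3 (R = 4 - 1 = 3)
g(k) = 18*k (g(k) = (k*3)*6 = (3*k)*6 = 18*k)
799*g(c(-2, -5)) = 799*(18*(-8*sqrt(-2 - 5))) = 799*(18*(-8*I*sqrt(7))) = 799*(-144*I*sqrt(7)) = -115056*I*sqrt(7)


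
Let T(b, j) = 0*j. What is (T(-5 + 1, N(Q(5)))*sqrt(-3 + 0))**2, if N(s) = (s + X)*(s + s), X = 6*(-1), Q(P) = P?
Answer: 0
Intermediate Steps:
X = -6
N(s) = 2*s*(-6 + s) (N(s) = (s - 6)*(s + s) = (-6 + s)*(2*s) = 2*s*(-6 + s))
T(b, j) = 0
(T(-5 + 1, N(Q(5)))*sqrt(-3 + 0))**2 = (0*sqrt(-3 + 0))**2 = (0*sqrt(-3))**2 = (0*(I*sqrt(3)))**2 = 0**2 = 0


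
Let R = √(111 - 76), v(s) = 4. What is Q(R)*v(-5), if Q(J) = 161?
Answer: 644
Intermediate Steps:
R = √35 ≈ 5.9161
Q(R)*v(-5) = 161*4 = 644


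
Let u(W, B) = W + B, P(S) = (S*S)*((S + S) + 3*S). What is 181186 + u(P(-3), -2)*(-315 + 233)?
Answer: 192420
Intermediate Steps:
P(S) = 5*S³ (P(S) = S²*(2*S + 3*S) = S²*(5*S) = 5*S³)
u(W, B) = B + W
181186 + u(P(-3), -2)*(-315 + 233) = 181186 + (-2 + 5*(-3)³)*(-315 + 233) = 181186 + (-2 + 5*(-27))*(-82) = 181186 + (-2 - 135)*(-82) = 181186 - 137*(-82) = 181186 + 11234 = 192420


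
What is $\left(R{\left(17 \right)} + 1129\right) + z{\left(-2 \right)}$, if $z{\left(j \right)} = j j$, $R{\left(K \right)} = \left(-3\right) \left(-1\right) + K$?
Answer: $1153$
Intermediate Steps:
$R{\left(K \right)} = 3 + K$
$z{\left(j \right)} = j^{2}$
$\left(R{\left(17 \right)} + 1129\right) + z{\left(-2 \right)} = \left(\left(3 + 17\right) + 1129\right) + \left(-2\right)^{2} = \left(20 + 1129\right) + 4 = 1149 + 4 = 1153$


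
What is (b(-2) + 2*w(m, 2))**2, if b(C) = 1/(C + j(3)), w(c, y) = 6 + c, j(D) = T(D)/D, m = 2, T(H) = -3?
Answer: 2209/9 ≈ 245.44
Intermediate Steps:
j(D) = -3/D
b(C) = 1/(-1 + C) (b(C) = 1/(C - 3/3) = 1/(C - 3*1/3) = 1/(C - 1) = 1/(-1 + C))
(b(-2) + 2*w(m, 2))**2 = (1/(-1 - 2) + 2*(6 + 2))**2 = (1/(-3) + 2*8)**2 = (-1/3 + 16)**2 = (47/3)**2 = 2209/9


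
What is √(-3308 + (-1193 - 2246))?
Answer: I*√6747 ≈ 82.14*I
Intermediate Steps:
√(-3308 + (-1193 - 2246)) = √(-3308 - 3439) = √(-6747) = I*√6747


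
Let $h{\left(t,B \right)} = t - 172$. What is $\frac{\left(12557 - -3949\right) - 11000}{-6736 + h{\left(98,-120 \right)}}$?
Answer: $- \frac{2753}{3405} \approx -0.80852$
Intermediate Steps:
$h{\left(t,B \right)} = -172 + t$
$\frac{\left(12557 - -3949\right) - 11000}{-6736 + h{\left(98,-120 \right)}} = \frac{\left(12557 - -3949\right) - 11000}{-6736 + \left(-172 + 98\right)} = \frac{\left(12557 + 3949\right) - 11000}{-6736 - 74} = \frac{16506 - 11000}{-6810} = 5506 \left(- \frac{1}{6810}\right) = - \frac{2753}{3405}$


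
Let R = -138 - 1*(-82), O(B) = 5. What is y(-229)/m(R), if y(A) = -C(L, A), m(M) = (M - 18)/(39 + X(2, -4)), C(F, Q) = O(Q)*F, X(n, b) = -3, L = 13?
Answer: 1170/37 ≈ 31.622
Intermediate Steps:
R = -56 (R = -138 + 82 = -56)
C(F, Q) = 5*F
m(M) = -½ + M/36 (m(M) = (M - 18)/(39 - 3) = (-18 + M)/36 = (-18 + M)*(1/36) = -½ + M/36)
y(A) = -65 (y(A) = -5*13 = -1*65 = -65)
y(-229)/m(R) = -65/(-½ + (1/36)*(-56)) = -65/(-½ - 14/9) = -65/(-37/18) = -65*(-18/37) = 1170/37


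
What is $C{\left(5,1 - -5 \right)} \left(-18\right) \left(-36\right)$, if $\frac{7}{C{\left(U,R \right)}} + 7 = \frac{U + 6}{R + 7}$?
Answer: $- \frac{7371}{10} \approx -737.1$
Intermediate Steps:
$C{\left(U,R \right)} = \frac{7}{-7 + \frac{6 + U}{7 + R}}$ ($C{\left(U,R \right)} = \frac{7}{-7 + \frac{U + 6}{R + 7}} = \frac{7}{-7 + \frac{6 + U}{7 + R}}$)
$C{\left(5,1 - -5 \right)} \left(-18\right) \left(-36\right) = \frac{7 \left(-7 - \left(1 - -5\right)\right)}{43 - 5 + 7 \left(1 - -5\right)} \left(-18\right) \left(-36\right) = \frac{7 \left(-7 - \left(1 + 5\right)\right)}{43 - 5 + 7 \left(1 + 5\right)} \left(-18\right) \left(-36\right) = \frac{7 \left(-7 - 6\right)}{43 - 5 + 7 \cdot 6} \left(-18\right) \left(-36\right) = \frac{7 \left(-7 - 6\right)}{43 - 5 + 42} \left(-18\right) \left(-36\right) = 7 \cdot \frac{1}{80} \left(-13\right) \left(-18\right) \left(-36\right) = \left(- \frac{91}{80}\right) \left(-18\right) \left(-36\right) = \frac{819}{40} \left(-36\right) = - \frac{7371}{10}$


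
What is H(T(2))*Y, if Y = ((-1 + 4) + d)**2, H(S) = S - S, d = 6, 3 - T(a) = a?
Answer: 0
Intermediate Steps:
T(a) = 3 - a
H(S) = 0
Y = 81 (Y = ((-1 + 4) + 6)**2 = (3 + 6)**2 = 9**2 = 81)
H(T(2))*Y = 0*81 = 0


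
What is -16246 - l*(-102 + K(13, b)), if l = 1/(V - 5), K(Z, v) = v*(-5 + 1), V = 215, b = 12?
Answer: -113717/7 ≈ -16245.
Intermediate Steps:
K(Z, v) = -4*v (K(Z, v) = v*(-4) = -4*v)
l = 1/210 (l = 1/(215 - 5) = 1/210 ≈ 0.0047619)
-16246 - l*(-102 + K(13, b)) = -16246 - (-102 - 4*12)/210 = -16246 - (-102 - 48)/210 = -16246 - (-150)/210 = -16246 - 1*(-5/7) = -16246 + 5/7 = -113717/7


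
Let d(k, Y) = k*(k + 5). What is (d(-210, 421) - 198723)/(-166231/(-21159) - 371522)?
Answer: 3293885007/7860867767 ≈ 0.41902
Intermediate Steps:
d(k, Y) = k*(5 + k)
(d(-210, 421) - 198723)/(-166231/(-21159) - 371522) = (-210*(5 - 210) - 198723)/(-166231/(-21159) - 371522) = (-210*(-205) - 198723)/(-166231*(-1/21159) - 371522) = (43050 - 198723)/(166231/21159 - 371522) = -155673/(-7860867767/21159) = -155673*(-21159/7860867767) = 3293885007/7860867767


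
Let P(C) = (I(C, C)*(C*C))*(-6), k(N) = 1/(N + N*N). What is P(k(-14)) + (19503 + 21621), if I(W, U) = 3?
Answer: 681095679/16562 ≈ 41124.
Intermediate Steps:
k(N) = 1/(N + N²)
P(C) = -18*C² (P(C) = (3*(C*C))*(-6) = (3*C²)*(-6) = -18*C²)
P(k(-14)) + (19503 + 21621) = -18*1/(196*(1 - 14)²) + (19503 + 21621) = -18*(-1/14/(-13))² + 41124 = -18*(-1/14*(-1/13))² + 41124 = -18*(1/182)² + 41124 = -18*1/33124 + 41124 = -9/16562 + 41124 = 681095679/16562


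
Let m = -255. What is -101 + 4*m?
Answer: -1121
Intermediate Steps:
-101 + 4*m = -101 + 4*(-255) = -101 - 1020 = -1121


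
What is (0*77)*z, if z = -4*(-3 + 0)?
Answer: 0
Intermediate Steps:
z = 12 (z = -4*(-3) = 12)
(0*77)*z = (0*77)*12 = 0*12 = 0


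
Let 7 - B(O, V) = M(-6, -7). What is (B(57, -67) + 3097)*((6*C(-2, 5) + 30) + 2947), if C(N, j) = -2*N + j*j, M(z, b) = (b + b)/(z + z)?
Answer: 58662167/6 ≈ 9.7770e+6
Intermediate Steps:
M(z, b) = b/z (M(z, b) = (2*b)/((2*z)) = (2*b)*(1/(2*z)) = b/z)
B(O, V) = 35/6 (B(O, V) = 7 - (-7)/(-6) = 7 - (-7)*(-1)/6 = 7 - 1*7/6 = 7 - 7/6 = 35/6)
C(N, j) = j² - 2*N (C(N, j) = -2*N + j² = j² - 2*N)
(B(57, -67) + 3097)*((6*C(-2, 5) + 30) + 2947) = (35/6 + 3097)*((6*(5² - 2*(-2)) + 30) + 2947) = 18617*((6*(25 + 4) + 30) + 2947)/6 = 18617*((6*29 + 30) + 2947)/6 = 18617*((174 + 30) + 2947)/6 = 18617*(204 + 2947)/6 = (18617/6)*3151 = 58662167/6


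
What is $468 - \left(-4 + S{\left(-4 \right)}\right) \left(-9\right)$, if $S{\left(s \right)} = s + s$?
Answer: $360$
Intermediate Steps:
$S{\left(s \right)} = 2 s$
$468 - \left(-4 + S{\left(-4 \right)}\right) \left(-9\right) = 468 - \left(-4 + 2 \left(-4\right)\right) \left(-9\right) = 468 - \left(-4 - 8\right) \left(-9\right) = 468 - \left(-12\right) \left(-9\right) = 468 - 108 = 360$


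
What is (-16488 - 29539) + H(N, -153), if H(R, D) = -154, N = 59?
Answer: -46181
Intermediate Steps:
(-16488 - 29539) + H(N, -153) = (-16488 - 29539) - 154 = -46027 - 154 = -46181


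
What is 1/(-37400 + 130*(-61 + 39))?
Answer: -1/40260 ≈ -2.4839e-5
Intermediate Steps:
1/(-37400 + 130*(-61 + 39)) = 1/(-37400 + 130*(-22)) = 1/(-37400 - 2860) = 1/(-40260) = -1/40260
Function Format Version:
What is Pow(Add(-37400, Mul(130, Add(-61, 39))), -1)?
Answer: Rational(-1, 40260) ≈ -2.4839e-5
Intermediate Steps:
Pow(Add(-37400, Mul(130, Add(-61, 39))), -1) = Pow(Add(-37400, Mul(130, -22)), -1) = Pow(Add(-37400, -2860), -1) = Pow(-40260, -1) = Rational(-1, 40260)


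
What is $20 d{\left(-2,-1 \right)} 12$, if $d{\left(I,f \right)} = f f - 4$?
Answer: $-720$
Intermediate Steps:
$d{\left(I,f \right)} = -4 + f^{2}$ ($d{\left(I,f \right)} = f^{2} - 4 = -4 + f^{2}$)
$20 d{\left(-2,-1 \right)} 12 = 20 \left(-4 + \left(-1\right)^{2}\right) 12 = 20 \left(-4 + 1\right) 12 = 20 \left(-3\right) 12 = \left(-60\right) 12 = -720$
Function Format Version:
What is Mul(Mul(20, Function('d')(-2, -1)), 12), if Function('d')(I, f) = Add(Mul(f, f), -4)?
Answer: -720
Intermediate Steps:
Function('d')(I, f) = Add(-4, Pow(f, 2)) (Function('d')(I, f) = Add(Pow(f, 2), -4) = Add(-4, Pow(f, 2)))
Mul(Mul(20, Function('d')(-2, -1)), 12) = Mul(Mul(20, Add(-4, Pow(-1, 2))), 12) = Mul(Mul(20, Add(-4, 1)), 12) = Mul(Mul(20, -3), 12) = Mul(-60, 12) = -720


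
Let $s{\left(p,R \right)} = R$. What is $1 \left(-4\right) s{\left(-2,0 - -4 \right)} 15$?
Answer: $-240$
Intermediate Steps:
$1 \left(-4\right) s{\left(-2,0 - -4 \right)} 15 = 1 \left(-4\right) \left(0 - -4\right) 15 = - 4 \left(0 + 4\right) 15 = \left(-4\right) 4 \cdot 15 = \left(-16\right) 15 = -240$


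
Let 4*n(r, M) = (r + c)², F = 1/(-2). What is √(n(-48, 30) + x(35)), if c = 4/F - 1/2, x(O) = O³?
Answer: 3*√77641/4 ≈ 208.98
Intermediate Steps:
F = -½ ≈ -0.50000
c = -17/2 (c = 4/(-½) - 1/2 = 4*(-2) - 1*½ = -8 - ½ = -17/2 ≈ -8.5000)
n(r, M) = (-17/2 + r)²/4 (n(r, M) = (r - 17/2)²/4 = (-17/2 + r)²/4)
√(n(-48, 30) + x(35)) = √((-17 + 2*(-48))²/16 + 35³) = √((-17 - 96)²/16 + 42875) = √((1/16)*(-113)² + 42875) = √((1/16)*12769 + 42875) = √(12769/16 + 42875) = √(698769/16) = 3*√77641/4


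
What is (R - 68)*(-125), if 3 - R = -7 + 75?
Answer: 16625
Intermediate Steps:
R = -65 (R = 3 - (-7 + 75) = 3 - 1*68 = 3 - 68 = -65)
(R - 68)*(-125) = (-65 - 68)*(-125) = -133*(-125) = 16625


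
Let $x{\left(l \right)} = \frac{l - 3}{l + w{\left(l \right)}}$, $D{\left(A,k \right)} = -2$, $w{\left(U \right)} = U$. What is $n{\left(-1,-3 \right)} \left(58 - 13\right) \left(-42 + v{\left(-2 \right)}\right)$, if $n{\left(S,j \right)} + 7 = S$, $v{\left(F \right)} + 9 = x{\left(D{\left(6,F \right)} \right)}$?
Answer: $17910$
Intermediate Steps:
$x{\left(l \right)} = \frac{-3 + l}{2 l}$ ($x{\left(l \right)} = \frac{l - 3}{l + l} = \frac{-3 + l}{2 l}$)
$v{\left(F \right)} = - \frac{31}{4}$ ($v{\left(F \right)} = -9 + \frac{-3 - 2}{2 \left(-2\right)} = -9 + \frac{1}{2} \left(- \frac{1}{2}\right) \left(-5\right) = -9 + \frac{5}{4} = - \frac{31}{4}$)
$n{\left(S,j \right)} = -7 + S$
$n{\left(-1,-3 \right)} \left(58 - 13\right) \left(-42 + v{\left(-2 \right)}\right) = \left(-7 - 1\right) \left(58 - 13\right) \left(-42 - \frac{31}{4}\right) = - 8 \cdot 45 \left(- \frac{199}{4}\right) = \left(-8\right) \left(- \frac{8955}{4}\right) = 17910$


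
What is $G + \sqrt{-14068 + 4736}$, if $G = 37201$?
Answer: $37201 + 2 i \sqrt{2333} \approx 37201.0 + 96.602 i$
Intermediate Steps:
$G + \sqrt{-14068 + 4736} = 37201 + \sqrt{-14068 + 4736} = 37201 + \sqrt{-9332} = 37201 + 2 i \sqrt{2333}$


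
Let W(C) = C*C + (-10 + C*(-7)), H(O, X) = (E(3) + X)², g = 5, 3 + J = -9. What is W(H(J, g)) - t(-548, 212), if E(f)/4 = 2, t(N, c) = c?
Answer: 27156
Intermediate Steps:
J = -12 (J = -3 - 9 = -12)
E(f) = 8 (E(f) = 4*2 = 8)
H(O, X) = (8 + X)²
W(C) = -10 + C² - 7*C (W(C) = C² + (-10 - 7*C) = -10 + C² - 7*C)
W(H(J, g)) - t(-548, 212) = (-10 + ((8 + 5)²)² - 7*(8 + 5)²) - 1*212 = (-10 + (13²)² - 7*13²) - 212 = (-10 + 169² - 7*169) - 212 = (-10 + 28561 - 1183) - 212 = 27368 - 212 = 27156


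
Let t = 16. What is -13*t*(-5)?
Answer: 1040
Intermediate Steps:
-13*t*(-5) = -13*16*(-5) = -208*(-5) = 1040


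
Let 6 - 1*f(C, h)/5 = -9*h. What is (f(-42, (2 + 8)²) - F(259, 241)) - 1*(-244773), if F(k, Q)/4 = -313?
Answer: 250555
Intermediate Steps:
F(k, Q) = -1252 (F(k, Q) = 4*(-313) = -1252)
f(C, h) = 30 + 45*h (f(C, h) = 30 - (-45)*h = 30 + 45*h)
(f(-42, (2 + 8)²) - F(259, 241)) - 1*(-244773) = ((30 + 45*(2 + 8)²) - 1*(-1252)) - 1*(-244773) = ((30 + 45*10²) + 1252) + 244773 = ((30 + 45*100) + 1252) + 244773 = ((30 + 4500) + 1252) + 244773 = (4530 + 1252) + 244773 = 5782 + 244773 = 250555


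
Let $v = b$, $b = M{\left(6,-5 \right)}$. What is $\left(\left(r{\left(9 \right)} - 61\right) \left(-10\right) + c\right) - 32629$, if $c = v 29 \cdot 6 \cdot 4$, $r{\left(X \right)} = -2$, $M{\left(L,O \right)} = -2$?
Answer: $-33391$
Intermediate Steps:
$b = -2$
$v = -2$
$c = -1392$ ($c = \left(-2\right) 29 \cdot 6 \cdot 4 = \left(-58\right) 24 = -1392$)
$\left(\left(r{\left(9 \right)} - 61\right) \left(-10\right) + c\right) - 32629 = \left(\left(-2 - 61\right) \left(-10\right) - 1392\right) - 32629 = \left(\left(-63\right) \left(-10\right) - 1392\right) - 32629 = \left(630 - 1392\right) - 32629 = -762 - 32629 = -33391$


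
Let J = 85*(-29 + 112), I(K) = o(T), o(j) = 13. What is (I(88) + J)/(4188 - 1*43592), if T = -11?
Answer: -1767/9851 ≈ -0.17937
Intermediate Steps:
I(K) = 13
J = 7055 (J = 85*83 = 7055)
(I(88) + J)/(4188 - 1*43592) = (13 + 7055)/(4188 - 1*43592) = 7068/(4188 - 43592) = 7068/(-39404) = 7068*(-1/39404) = -1767/9851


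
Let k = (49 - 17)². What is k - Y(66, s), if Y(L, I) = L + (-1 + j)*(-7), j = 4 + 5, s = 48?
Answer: 1014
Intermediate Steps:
k = 1024 (k = 32² = 1024)
j = 9
Y(L, I) = -56 + L (Y(L, I) = L + (-1 + 9)*(-7) = L + 8*(-7) = L - 56 = -56 + L)
k - Y(66, s) = 1024 - (-56 + 66) = 1024 - 1*10 = 1024 - 10 = 1014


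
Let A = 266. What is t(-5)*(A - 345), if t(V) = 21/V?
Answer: 1659/5 ≈ 331.80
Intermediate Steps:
t(-5)*(A - 345) = (21/(-5))*(266 - 345) = (21*(-1/5))*(-79) = -21/5*(-79) = 1659/5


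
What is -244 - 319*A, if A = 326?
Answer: -104238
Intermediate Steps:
-244 - 319*A = -244 - 319*326 = -244 - 103994 = -104238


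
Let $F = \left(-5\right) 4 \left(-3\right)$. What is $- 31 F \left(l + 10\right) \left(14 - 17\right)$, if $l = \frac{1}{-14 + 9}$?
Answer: $54684$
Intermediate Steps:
$l = - \frac{1}{5}$ ($l = \frac{1}{-5} = - \frac{1}{5} \approx -0.2$)
$F = 60$ ($F = \left(-20\right) \left(-3\right) = 60$)
$- 31 F \left(l + 10\right) \left(14 - 17\right) = \left(-31\right) 60 \left(- \frac{1}{5} + 10\right) \left(14 - 17\right) = - 1860 \cdot \frac{49}{5} \left(-3\right) = \left(-1860\right) \left(- \frac{147}{5}\right) = 54684$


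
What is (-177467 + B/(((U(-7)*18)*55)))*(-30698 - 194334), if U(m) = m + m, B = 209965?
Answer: 3953977132198/99 ≈ 3.9939e+10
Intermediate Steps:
U(m) = 2*m
(-177467 + B/(((U(-7)*18)*55)))*(-30698 - 194334) = (-177467 + 209965/((((2*(-7))*18)*55)))*(-30698 - 194334) = (-177467 + 209965/((-14*18*55)))*(-225032) = (-177467 + 209965/((-252*55)))*(-225032) = (-177467 + 209965/(-13860))*(-225032) = (-177467 + 209965*(-1/13860))*(-225032) = (-177467 - 5999/396)*(-225032) = -70282931/396*(-225032) = 3953977132198/99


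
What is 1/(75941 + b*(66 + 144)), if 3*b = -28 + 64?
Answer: 1/78461 ≈ 1.2745e-5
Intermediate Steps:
b = 12 (b = (-28 + 64)/3 = (1/3)*36 = 12)
1/(75941 + b*(66 + 144)) = 1/(75941 + 12*(66 + 144)) = 1/(75941 + 12*210) = 1/(75941 + 2520) = 1/78461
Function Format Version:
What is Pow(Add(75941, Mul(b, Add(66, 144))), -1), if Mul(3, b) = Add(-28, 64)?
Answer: Rational(1, 78461) ≈ 1.2745e-5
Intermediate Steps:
b = 12 (b = Mul(Rational(1, 3), Add(-28, 64)) = Mul(Rational(1, 3), 36) = 12)
Pow(Add(75941, Mul(b, Add(66, 144))), -1) = Pow(Add(75941, Mul(12, Add(66, 144))), -1) = Pow(Add(75941, Mul(12, 210)), -1) = Pow(Add(75941, 2520), -1) = Pow(78461, -1) = Rational(1, 78461)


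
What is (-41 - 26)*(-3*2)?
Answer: 402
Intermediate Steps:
(-41 - 26)*(-3*2) = -67*(-6) = 402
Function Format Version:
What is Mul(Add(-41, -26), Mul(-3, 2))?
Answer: 402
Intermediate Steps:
Mul(Add(-41, -26), Mul(-3, 2)) = Mul(-67, -6) = 402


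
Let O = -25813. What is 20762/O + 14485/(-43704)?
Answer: -1281283753/1128131352 ≈ -1.1358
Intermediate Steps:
20762/O + 14485/(-43704) = 20762/(-25813) + 14485/(-43704) = 20762*(-1/25813) + 14485*(-1/43704) = -20762/25813 - 14485/43704 = -1281283753/1128131352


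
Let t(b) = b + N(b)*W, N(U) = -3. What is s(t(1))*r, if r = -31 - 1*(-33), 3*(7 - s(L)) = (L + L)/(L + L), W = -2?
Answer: 40/3 ≈ 13.333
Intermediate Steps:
t(b) = 6 + b (t(b) = b - 3*(-2) = b + 6 = 6 + b)
s(L) = 20/3 (s(L) = 7 - (L + L)/(3*(L + L)) = 7 - 2*L/(3*(2*L)) = 7 - 2*L*1/(2*L)/3 = 7 - ⅓*1 = 7 - ⅓ = 20/3)
r = 2 (r = -31 + 33 = 2)
s(t(1))*r = (20/3)*2 = 40/3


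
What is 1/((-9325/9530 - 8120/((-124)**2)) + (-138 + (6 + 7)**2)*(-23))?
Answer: -915833/654368709 ≈ -0.0013996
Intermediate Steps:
1/((-9325/9530 - 8120/((-124)**2)) + (-138 + (6 + 7)**2)*(-23)) = 1/((-9325*1/9530 - 8120/15376) + (-138 + 13**2)*(-23)) = 1/((-1865/1906 - 8120*1/15376) + (-138 + 169)*(-23)) = 1/((-1865/1906 - 1015/1922) + 31*(-23)) = 1/(-1379780/915833 - 713) = 1/(-654368709/915833) = -915833/654368709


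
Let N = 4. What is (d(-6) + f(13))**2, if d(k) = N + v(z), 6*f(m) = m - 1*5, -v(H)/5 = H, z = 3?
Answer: 841/9 ≈ 93.444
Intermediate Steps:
v(H) = -5*H
f(m) = -5/6 + m/6 (f(m) = (m - 1*5)/6 = (m - 5)/6 = (-5 + m)/6 = -5/6 + m/6)
d(k) = -11 (d(k) = 4 - 5*3 = 4 - 15 = -11)
(d(-6) + f(13))**2 = (-11 + (-5/6 + (1/6)*13))**2 = (-11 + (-5/6 + 13/6))**2 = (-11 + 4/3)**2 = (-29/3)**2 = 841/9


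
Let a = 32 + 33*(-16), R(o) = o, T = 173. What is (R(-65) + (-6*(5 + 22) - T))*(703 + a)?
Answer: -82800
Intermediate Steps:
a = -496 (a = 32 - 528 = -496)
(R(-65) + (-6*(5 + 22) - T))*(703 + a) = (-65 + (-6*(5 + 22) - 1*173))*(703 - 496) = (-65 + (-6*27 - 173))*207 = (-65 + (-162 - 173))*207 = (-65 - 335)*207 = -400*207 = -82800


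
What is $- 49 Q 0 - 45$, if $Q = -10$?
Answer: $-45$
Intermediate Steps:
$- 49 Q 0 - 45 = - 49 \left(\left(-10\right) 0\right) - 45 = \left(-49\right) 0 - 45 = 0 - 45 = -45$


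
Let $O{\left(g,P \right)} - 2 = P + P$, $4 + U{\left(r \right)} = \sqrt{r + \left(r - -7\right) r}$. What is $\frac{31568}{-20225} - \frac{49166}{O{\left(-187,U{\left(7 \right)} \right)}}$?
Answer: $- \frac{498201351}{647200} - \frac{24583 \sqrt{105}}{96} \approx -3393.7$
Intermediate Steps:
$U{\left(r \right)} = -4 + \sqrt{r + r \left(7 + r\right)}$ ($U{\left(r \right)} = -4 + \sqrt{r + \left(r - -7\right) r} = -4 + \sqrt{r + \left(r + 7\right) r} = -4 + \sqrt{r + \left(7 + r\right) r} = -4 + \sqrt{r + r \left(7 + r\right)}$)
$O{\left(g,P \right)} = 2 + 2 P$ ($O{\left(g,P \right)} = 2 + \left(P + P\right) = 2 + 2 P$)
$\frac{31568}{-20225} - \frac{49166}{O{\left(-187,U{\left(7 \right)} \right)}} = \frac{31568}{-20225} - \frac{49166}{2 + 2 \left(-4 + \sqrt{7 \left(8 + 7\right)}\right)} = 31568 \left(- \frac{1}{20225}\right) - \frac{49166}{2 + 2 \left(-4 + \sqrt{7 \cdot 15}\right)} = - \frac{31568}{20225} - \frac{49166}{2 + 2 \left(-4 + \sqrt{105}\right)} = - \frac{31568}{20225} - \frac{49166}{2 - \left(8 - 2 \sqrt{105}\right)} = - \frac{31568}{20225} - \frac{49166}{-6 + 2 \sqrt{105}}$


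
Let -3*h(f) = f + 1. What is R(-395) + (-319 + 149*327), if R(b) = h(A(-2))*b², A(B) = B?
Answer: 301237/3 ≈ 1.0041e+5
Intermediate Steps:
h(f) = -⅓ - f/3 (h(f) = -(f + 1)/3 = -(1 + f)/3 = -⅓ - f/3)
R(b) = b²/3 (R(b) = (-⅓ - ⅓*(-2))*b² = (-⅓ + ⅔)*b² = b²/3)
R(-395) + (-319 + 149*327) = (⅓)*(-395)² + (-319 + 149*327) = (⅓)*156025 + (-319 + 48723) = 156025/3 + 48404 = 301237/3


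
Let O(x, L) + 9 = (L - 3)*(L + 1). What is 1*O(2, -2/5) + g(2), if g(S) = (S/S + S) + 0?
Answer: -201/25 ≈ -8.0400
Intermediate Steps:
O(x, L) = -9 + (1 + L)*(-3 + L) (O(x, L) = -9 + (L - 3)*(L + 1) = -9 + (-3 + L)*(1 + L) = -9 + (1 + L)*(-3 + L))
g(S) = 1 + S (g(S) = (1 + S) + 0 = 1 + S)
1*O(2, -2/5) + g(2) = 1*(-12 + (-2/5)² - (-4)/5) + (1 + 2) = 1*(-12 + (-2*⅕)² - (-4)/5) + 3 = 1*(-12 + (-⅖)² - 2*(-⅖)) + 3 = 1*(-12 + 4/25 + ⅘) + 3 = 1*(-276/25) + 3 = -276/25 + 3 = -201/25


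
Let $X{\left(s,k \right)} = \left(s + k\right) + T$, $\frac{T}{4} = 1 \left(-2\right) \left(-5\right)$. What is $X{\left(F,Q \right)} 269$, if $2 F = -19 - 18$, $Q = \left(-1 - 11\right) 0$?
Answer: $\frac{11567}{2} \approx 5783.5$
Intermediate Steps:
$Q = 0$ ($Q = \left(-1 - 11\right) 0 = \left(-12\right) 0 = 0$)
$F = - \frac{37}{2}$ ($F = \frac{-19 - 18}{2} = \frac{1}{2} \left(-37\right) = - \frac{37}{2} \approx -18.5$)
$T = 40$ ($T = 4 \cdot 1 \left(-2\right) \left(-5\right) = 4 \left(\left(-2\right) \left(-5\right)\right) = 4 \cdot 10 = 40$)
$X{\left(s,k \right)} = 40 + k + s$ ($X{\left(s,k \right)} = \left(s + k\right) + 40 = \left(k + s\right) + 40 = 40 + k + s$)
$X{\left(F,Q \right)} 269 = \left(40 + 0 - \frac{37}{2}\right) 269 = \frac{43}{2} \cdot 269 = \frac{11567}{2}$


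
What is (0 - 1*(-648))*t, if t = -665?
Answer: -430920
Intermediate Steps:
(0 - 1*(-648))*t = (0 - 1*(-648))*(-665) = (0 + 648)*(-665) = 648*(-665) = -430920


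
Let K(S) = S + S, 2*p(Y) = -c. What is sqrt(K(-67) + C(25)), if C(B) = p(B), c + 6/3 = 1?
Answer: I*sqrt(534)/2 ≈ 11.554*I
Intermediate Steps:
c = -1 (c = -2 + 1 = -1)
p(Y) = 1/2 (p(Y) = (-1*(-1))/2 = (1/2)*1 = 1/2)
C(B) = 1/2
K(S) = 2*S
sqrt(K(-67) + C(25)) = sqrt(2*(-67) + 1/2) = sqrt(-134 + 1/2) = sqrt(-267/2) = I*sqrt(534)/2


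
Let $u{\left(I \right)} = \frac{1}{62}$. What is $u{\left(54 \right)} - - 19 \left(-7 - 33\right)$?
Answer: $- \frac{47119}{62} \approx -759.98$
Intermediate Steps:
$u{\left(I \right)} = \frac{1}{62}$
$u{\left(54 \right)} - - 19 \left(-7 - 33\right) = \frac{1}{62} - - 19 \left(-7 - 33\right) = \frac{1}{62} - \left(-19\right) \left(-40\right) = \frac{1}{62} - 760 = - \frac{47119}{62}$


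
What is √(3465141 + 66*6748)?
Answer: 3*√434501 ≈ 1977.5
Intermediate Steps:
√(3465141 + 66*6748) = √(3465141 + 445368) = √3910509 = 3*√434501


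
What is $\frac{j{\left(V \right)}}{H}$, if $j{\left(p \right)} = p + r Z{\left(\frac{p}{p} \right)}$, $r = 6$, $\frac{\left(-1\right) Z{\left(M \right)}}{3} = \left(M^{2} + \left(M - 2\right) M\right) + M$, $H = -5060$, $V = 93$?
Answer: $- \frac{15}{1012} \approx -0.014822$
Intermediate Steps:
$Z{\left(M \right)} = - 3 M - 3 M^{2} - 3 M \left(-2 + M\right)$ ($Z{\left(M \right)} = - 3 \left(\left(M^{2} + \left(M - 2\right) M\right) + M\right) = - 3 \left(\left(M^{2} + \left(-2 + M\right) M\right) + M\right) = - 3 \left(\left(M^{2} + M \left(-2 + M\right)\right) + M\right) = - 3 \left(M + M^{2} + M \left(-2 + M\right)\right) = - 3 M - 3 M^{2} - 3 M \left(-2 + M\right)$)
$j{\left(p \right)} = -18 + p$ ($j{\left(p \right)} = p + 6 \cdot 3 \frac{p}{p} \left(1 - 2 \frac{p}{p}\right) = p + 6 \cdot 3 \cdot 1 \left(1 - 2\right) = p + 6 \cdot 3 \cdot 1 \left(-1\right) = p + 6 \left(-3\right) = p - 18 = -18 + p$)
$\frac{j{\left(V \right)}}{H} = \frac{-18 + 93}{-5060} = 75 \left(- \frac{1}{5060}\right) = - \frac{15}{1012}$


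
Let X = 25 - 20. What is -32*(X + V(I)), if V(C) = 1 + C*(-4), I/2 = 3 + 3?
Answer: 1344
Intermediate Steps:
I = 12 (I = 2*(3 + 3) = 2*6 = 12)
V(C) = 1 - 4*C
X = 5
-32*(X + V(I)) = -32*(5 + (1 - 4*12)) = -32*(5 + (1 - 48)) = -32*(5 - 47) = -32*(-42) = 1344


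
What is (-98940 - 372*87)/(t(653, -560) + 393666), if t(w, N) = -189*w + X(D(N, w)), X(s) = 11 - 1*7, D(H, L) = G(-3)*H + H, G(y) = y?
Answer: -131304/270253 ≈ -0.48586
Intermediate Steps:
D(H, L) = -2*H (D(H, L) = -3*H + H = -2*H)
X(s) = 4 (X(s) = 11 - 7 = 4)
t(w, N) = 4 - 189*w (t(w, N) = -189*w + 4 = 4 - 189*w)
(-98940 - 372*87)/(t(653, -560) + 393666) = (-98940 - 372*87)/((4 - 189*653) + 393666) = (-98940 - 32364)/((4 - 123417) + 393666) = -131304/(-123413 + 393666) = -131304/270253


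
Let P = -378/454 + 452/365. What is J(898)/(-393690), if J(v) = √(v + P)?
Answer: -√6167511522695/32619184950 ≈ -7.6135e-5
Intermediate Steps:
P = 33619/82855 (P = -378*1/454 + 452*(1/365) = -189/227 + 452/365 = 33619/82855 ≈ 0.40576)
J(v) = √(33619/82855 + v) (J(v) = √(v + 33619/82855) = √(33619/82855 + v))
J(898)/(-393690) = (√(2785502245 + 6864951025*898)/82855)/(-393690) = (√(2785502245 + 6164726020450)/82855)*(-1/393690) = (√6167511522695/82855)*(-1/393690) = -√6167511522695/32619184950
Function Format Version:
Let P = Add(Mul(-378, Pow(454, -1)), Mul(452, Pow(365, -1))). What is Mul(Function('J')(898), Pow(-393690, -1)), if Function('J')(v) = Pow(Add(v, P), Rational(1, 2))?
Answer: Mul(Rational(-1, 32619184950), Pow(6167511522695, Rational(1, 2))) ≈ -7.6135e-5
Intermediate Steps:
P = Rational(33619, 82855) (P = Add(Mul(-378, Rational(1, 454)), Mul(452, Rational(1, 365))) = Add(Rational(-189, 227), Rational(452, 365)) = Rational(33619, 82855) ≈ 0.40576)
Function('J')(v) = Pow(Add(Rational(33619, 82855), v), Rational(1, 2)) (Function('J')(v) = Pow(Add(v, Rational(33619, 82855)), Rational(1, 2)) = Pow(Add(Rational(33619, 82855), v), Rational(1, 2)))
Mul(Function('J')(898), Pow(-393690, -1)) = Mul(Mul(Rational(1, 82855), Pow(Add(2785502245, Mul(6864951025, 898)), Rational(1, 2))), Pow(-393690, -1)) = Mul(Mul(Rational(1, 82855), Pow(Add(2785502245, 6164726020450), Rational(1, 2))), Rational(-1, 393690)) = Mul(Mul(Rational(1, 82855), Pow(6167511522695, Rational(1, 2))), Rational(-1, 393690)) = Mul(Rational(-1, 32619184950), Pow(6167511522695, Rational(1, 2)))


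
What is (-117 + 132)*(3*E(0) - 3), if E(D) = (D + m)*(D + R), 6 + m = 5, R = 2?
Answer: -135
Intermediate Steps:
m = -1 (m = -6 + 5 = -1)
E(D) = (-1 + D)*(2 + D) (E(D) = (D - 1)*(D + 2) = (-1 + D)*(2 + D))
(-117 + 132)*(3*E(0) - 3) = (-117 + 132)*(3*(-2 + 0 + 0²) - 3) = 15*(3*(-2 + 0 + 0) - 3) = 15*(3*(-2) - 3) = 15*(-6 - 3) = 15*(-9) = -135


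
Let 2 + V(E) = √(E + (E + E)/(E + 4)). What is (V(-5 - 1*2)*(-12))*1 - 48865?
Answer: -48841 - 4*I*√21 ≈ -48841.0 - 18.33*I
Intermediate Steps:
V(E) = -2 + √(E + 2*E/(4 + E)) (V(E) = -2 + √(E + (E + E)/(E + 4)) = -2 + √(E + (2*E)/(4 + E)) = -2 + √(E + 2*E/(4 + E)))
(V(-5 - 1*2)*(-12))*1 - 48865 = ((-2 + √((-5 - 1*2)*(6 + (-5 - 1*2))/(4 + (-5 - 1*2))))*(-12))*1 - 48865 = ((-2 + √((-5 - 2)*(6 + (-5 - 2))/(4 + (-5 - 2))))*(-12))*1 - 48865 = ((-2 + √(-7*(6 - 7)/(4 - 7)))*(-12))*1 - 48865 = ((-2 + √(-7*(-1)/(-3)))*(-12))*1 - 48865 = ((-2 + √(-7*(-⅓)*(-1)))*(-12))*1 - 48865 = ((-2 + √(-7/3))*(-12))*1 - 48865 = ((-2 + I*√21/3)*(-12))*1 - 48865 = (24 - 4*I*√21)*1 - 48865 = (24 - 4*I*√21) - 48865 = -48841 - 4*I*√21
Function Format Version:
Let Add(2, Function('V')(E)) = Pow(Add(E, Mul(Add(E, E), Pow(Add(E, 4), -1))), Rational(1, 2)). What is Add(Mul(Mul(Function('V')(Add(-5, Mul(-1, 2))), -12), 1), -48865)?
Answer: Add(-48841, Mul(-4, I, Pow(21, Rational(1, 2)))) ≈ Add(-48841., Mul(-18.330, I))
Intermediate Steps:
Function('V')(E) = Add(-2, Pow(Add(E, Mul(2, E, Pow(Add(4, E), -1))), Rational(1, 2))) (Function('V')(E) = Add(-2, Pow(Add(E, Mul(Add(E, E), Pow(Add(E, 4), -1))), Rational(1, 2))) = Add(-2, Pow(Add(E, Mul(Mul(2, E), Pow(Add(4, E), -1))), Rational(1, 2))) = Add(-2, Pow(Add(E, Mul(2, E, Pow(Add(4, E), -1))), Rational(1, 2))))
Add(Mul(Mul(Function('V')(Add(-5, Mul(-1, 2))), -12), 1), -48865) = Add(Mul(Mul(Add(-2, Pow(Mul(Add(-5, Mul(-1, 2)), Pow(Add(4, Add(-5, Mul(-1, 2))), -1), Add(6, Add(-5, Mul(-1, 2)))), Rational(1, 2))), -12), 1), -48865) = Add(Mul(Mul(Add(-2, Pow(Mul(Add(-5, -2), Pow(Add(4, Add(-5, -2)), -1), Add(6, Add(-5, -2))), Rational(1, 2))), -12), 1), -48865) = Add(Mul(Mul(Add(-2, Pow(Mul(-7, Pow(Add(4, -7), -1), Add(6, -7)), Rational(1, 2))), -12), 1), -48865) = Add(Mul(Mul(Add(-2, Pow(Mul(-7, Pow(-3, -1), -1), Rational(1, 2))), -12), 1), -48865) = Add(Mul(Mul(Add(-2, Pow(Mul(-7, Rational(-1, 3), -1), Rational(1, 2))), -12), 1), -48865) = Add(Mul(Mul(Add(-2, Pow(Rational(-7, 3), Rational(1, 2))), -12), 1), -48865) = Add(Mul(Mul(Add(-2, Mul(Rational(1, 3), I, Pow(21, Rational(1, 2)))), -12), 1), -48865) = Add(Mul(Add(24, Mul(-4, I, Pow(21, Rational(1, 2)))), 1), -48865) = Add(Add(24, Mul(-4, I, Pow(21, Rational(1, 2)))), -48865) = Add(-48841, Mul(-4, I, Pow(21, Rational(1, 2))))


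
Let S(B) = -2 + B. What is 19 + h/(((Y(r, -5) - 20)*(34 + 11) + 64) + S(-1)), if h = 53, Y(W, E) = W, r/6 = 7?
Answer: 20022/1051 ≈ 19.050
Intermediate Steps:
r = 42 (r = 6*7 = 42)
19 + h/(((Y(r, -5) - 20)*(34 + 11) + 64) + S(-1)) = 19 + 53/(((42 - 20)*(34 + 11) + 64) + (-2 - 1)) = 19 + 53/((22*45 + 64) - 3) = 19 + 53/((990 + 64) - 3) = 19 + 53/(1054 - 3) = 19 + 53/1051 = 20022/1051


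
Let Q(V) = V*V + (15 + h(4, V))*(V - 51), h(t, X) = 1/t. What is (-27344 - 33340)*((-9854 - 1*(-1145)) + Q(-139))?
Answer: -468146718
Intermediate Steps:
Q(V) = -3111/4 + V² + 61*V/4 (Q(V) = V*V + (15 + 1/4)*(V - 51) = V² + (15 + ¼)*(-51 + V) = V² + 61*(-51 + V)/4 = V² + (-3111/4 + 61*V/4) = -3111/4 + V² + 61*V/4)
(-27344 - 33340)*((-9854 - 1*(-1145)) + Q(-139)) = (-27344 - 33340)*((-9854 - 1*(-1145)) + (-3111/4 + (-139)² + (61/4)*(-139))) = -60684*((-9854 + 1145) + (-3111/4 + 19321 - 8479/4)) = -60684*(-8709 + 32847/2) = -60684*15429/2 = -468146718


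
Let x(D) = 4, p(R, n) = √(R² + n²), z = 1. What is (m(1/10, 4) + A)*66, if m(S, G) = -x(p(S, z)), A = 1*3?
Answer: -66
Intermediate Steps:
A = 3
m(S, G) = -4 (m(S, G) = -1*4 = -4)
(m(1/10, 4) + A)*66 = (-4 + 3)*66 = -1*66 = -66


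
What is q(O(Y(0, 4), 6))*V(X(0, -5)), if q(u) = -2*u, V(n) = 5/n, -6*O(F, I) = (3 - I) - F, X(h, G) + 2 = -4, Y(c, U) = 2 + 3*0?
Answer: 25/18 ≈ 1.3889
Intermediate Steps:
Y(c, U) = 2 (Y(c, U) = 2 + 0 = 2)
X(h, G) = -6 (X(h, G) = -2 - 4 = -6)
O(F, I) = -1/2 + F/6 + I/6 (O(F, I) = -((3 - I) - F)/6 = -(3 - F - I)/6 = -1/2 + F/6 + I/6)
q(O(Y(0, 4), 6))*V(X(0, -5)) = (-2*(-1/2 + (1/6)*2 + (1/6)*6))*(5/(-6)) = (-2*(-1/2 + 1/3 + 1))*(5*(-1/6)) = -2*5/6*(-5/6) = -5/3*(-5/6) = 25/18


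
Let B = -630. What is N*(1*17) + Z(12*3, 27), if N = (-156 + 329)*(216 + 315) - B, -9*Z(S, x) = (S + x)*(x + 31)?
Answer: 1571975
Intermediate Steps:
Z(S, x) = -(31 + x)*(S + x)/9 (Z(S, x) = -(S + x)*(x + 31)/9 = -(S + x)*(31 + x)/9 = -(31 + x)*(S + x)/9)
N = 92493 (N = (-156 + 329)*(216 + 315) - 1*(-630) = 173*531 + 630 = 91863 + 630 = 92493)
N*(1*17) + Z(12*3, 27) = 92493*(1*17) + (-124*3/3 - 31/9*27 - ⅑*27² - ⅑*12*3*27) = 92493*17 + (-31/9*36 - 93 - ⅑*729 - ⅑*36*27) = 1572381 + (-124 - 93 - 81 - 108) = 1572381 - 406 = 1571975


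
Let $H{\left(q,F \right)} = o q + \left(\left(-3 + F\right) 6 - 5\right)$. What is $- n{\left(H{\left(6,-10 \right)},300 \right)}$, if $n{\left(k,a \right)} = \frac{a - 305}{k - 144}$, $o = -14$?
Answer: $- \frac{5}{311} \approx -0.016077$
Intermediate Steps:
$H{\left(q,F \right)} = -23 - 14 q + 6 F$ ($H{\left(q,F \right)} = - 14 q + \left(\left(-3 + F\right) 6 - 5\right) = - 14 q + \left(\left(-18 + 6 F\right) - 5\right) = - 14 q + \left(-23 + 6 F\right) = -23 - 14 q + 6 F$)
$n{\left(k,a \right)} = \frac{-305 + a}{-144 + k}$
$- n{\left(H{\left(6,-10 \right)},300 \right)} = - \frac{-305 + 300}{-144 - 167} = - \frac{-5}{-144 - 167} = - \frac{-5}{-311} = - \frac{\left(-1\right) \left(-5\right)}{311} = \left(-1\right) \frac{5}{311} = - \frac{5}{311}$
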